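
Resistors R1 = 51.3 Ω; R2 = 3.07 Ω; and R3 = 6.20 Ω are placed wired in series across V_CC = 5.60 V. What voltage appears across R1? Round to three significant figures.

Series total: ΣR = 51.3 + 3.07 + 6.20 = 60.57 Ω.
By the voltage-divider rule, V = 5.60 × 51.30/60.57 = 4.743 V.

V ≈ 4.74 V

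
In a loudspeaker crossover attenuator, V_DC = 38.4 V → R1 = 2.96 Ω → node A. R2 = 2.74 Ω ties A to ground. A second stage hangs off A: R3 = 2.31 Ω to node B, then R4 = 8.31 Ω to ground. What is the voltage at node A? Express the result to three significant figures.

Looking into the second stage from A: R3 + R4 = 10.62 Ω appears in parallel with R2.
R2 ‖ (R3+R4) = 2.178 Ω.
So V_A = 38.4 × 0.4239 = 16.28 V.

V_A ≈ 16.3 V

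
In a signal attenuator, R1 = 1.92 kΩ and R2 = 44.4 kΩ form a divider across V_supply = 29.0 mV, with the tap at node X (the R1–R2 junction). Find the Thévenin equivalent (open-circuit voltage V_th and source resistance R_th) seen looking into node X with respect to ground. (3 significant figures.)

V_th ≈ 27.8 mV, R_th ≈ 1.84 kΩ

With X open, the divider is unloaded: V_th = 29.0 × 44.4/46.32 = 27.80 mV.
With V_supply suppressed (replaced by a short), R_th = R1 ‖ R2 = (1.920 × 44.4)/(1.920 + 44.4) = 1.840 kΩ.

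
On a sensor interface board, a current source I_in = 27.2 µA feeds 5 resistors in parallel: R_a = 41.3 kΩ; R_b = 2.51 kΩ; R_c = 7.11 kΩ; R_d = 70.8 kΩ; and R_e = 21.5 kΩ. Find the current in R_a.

I ≈ 1.06 µA

Conductances: ΣG = 1/41.3 + 1/2.51 + 1/7.11 + 1/70.8 + 1/21.5 = 0.6239 (1/kΩ).
Current divider: I(R_a) = I_in · G_k/ΣG = 27.2 × (0.02421/0.6239) = 27.2 × 0.03881 = 1.056 µA.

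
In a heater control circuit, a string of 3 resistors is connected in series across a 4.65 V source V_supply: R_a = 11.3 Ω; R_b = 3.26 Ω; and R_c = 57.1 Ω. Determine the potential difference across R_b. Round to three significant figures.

ΣR = 11.3 + 3.26 + 57.1 = 71.66 Ω.
Voltage divider: V = V_supply · (3.260 / 71.66) = 4.65 × 0.04549 = 0.2115 V.

V ≈ 0.212 V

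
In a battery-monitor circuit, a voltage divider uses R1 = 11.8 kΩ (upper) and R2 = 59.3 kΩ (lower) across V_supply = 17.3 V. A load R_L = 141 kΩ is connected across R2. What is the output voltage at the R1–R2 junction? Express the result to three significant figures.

V_out ≈ 13.5 V

R2 ‖ R_L = (59.3 × 141)/(59.3 + 141) = 41.74 kΩ.
Then V_out = V_supply · R2'/(R1 + R2') = 17.3 × 41.74/53.54 = 13.49 V.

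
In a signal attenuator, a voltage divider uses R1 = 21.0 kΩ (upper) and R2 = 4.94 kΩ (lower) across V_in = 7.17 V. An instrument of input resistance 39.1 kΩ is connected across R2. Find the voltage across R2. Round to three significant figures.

V_out ≈ 1.24 V

The load sits in parallel with R2, giving an effective lower resistance R2' = R2·R_L/(R2+R_L) = 4.386 kΩ.
Voltage divider with the loaded lower leg: V_out = 7.17 × 4.386/(21.0 + 4.386) = 7.17 × 0.1728 = 1.239 V.
(Unloaded it would be 1.37 V; the load pulls it down.)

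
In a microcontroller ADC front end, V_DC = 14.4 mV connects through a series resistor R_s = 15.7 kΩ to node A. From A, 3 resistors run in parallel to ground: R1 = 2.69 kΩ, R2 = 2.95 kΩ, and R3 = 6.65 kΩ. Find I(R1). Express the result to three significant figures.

I ≈ 0.369 µA

Combine the parallel branches: R_p = (1/2.69 + 1/2.95 + 1/6.65)⁻¹ = 1.161 kΩ.
Node voltage V_A = V_DC · R_p/(R_s + R_p) = 14.4 × 0.06887 = 0.9918 mV.
Branch current I = V_A/R1 = 0.9918/2.69 = 0.3687 µA.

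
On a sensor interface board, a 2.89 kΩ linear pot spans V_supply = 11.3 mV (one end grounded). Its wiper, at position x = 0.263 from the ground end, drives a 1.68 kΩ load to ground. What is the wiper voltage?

Lower segment x·R_p = 0.7601 kΩ; upper segment (1−x)·R_p = 2.130 kΩ.
R_L loads the lower segment: effective lower R = 0.5233 kΩ.
Then V_out = V_supply · 0.5233/(2.130 + 0.5233) = 2.229 mV.

V_out ≈ 2.23 mV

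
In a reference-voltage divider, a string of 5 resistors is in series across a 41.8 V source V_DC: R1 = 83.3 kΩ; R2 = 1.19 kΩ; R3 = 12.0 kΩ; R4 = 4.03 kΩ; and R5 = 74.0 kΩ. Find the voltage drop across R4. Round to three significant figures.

Series total: ΣR = 83.3 + 1.19 + 12.0 + 4.03 + 74.0 = 174.5 kΩ.
V = V_DC · R/ΣR = 41.8 × 0.02309 = 0.9652 V.

V ≈ 0.965 V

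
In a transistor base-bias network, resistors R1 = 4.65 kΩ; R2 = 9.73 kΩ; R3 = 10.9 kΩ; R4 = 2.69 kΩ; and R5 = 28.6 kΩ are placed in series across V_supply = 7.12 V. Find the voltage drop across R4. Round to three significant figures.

Total series resistance ΣR = 4.65 + 9.73 + 10.9 + 2.69 + 28.6 = 56.57 kΩ.
By the voltage-divider rule, V = 7.12 × 2.690/56.57 = 0.3386 V.

V ≈ 0.339 V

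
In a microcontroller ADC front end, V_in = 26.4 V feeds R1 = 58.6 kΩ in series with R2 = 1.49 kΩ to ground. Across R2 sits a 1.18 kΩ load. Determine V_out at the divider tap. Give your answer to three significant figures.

V_out ≈ 0.293 V

The load sits in parallel with R2, giving an effective lower resistance R2' = R2·R_L/(R2+R_L) = 0.6585 kΩ.
Then V_out = V_in · R2'/(R1 + R2') = 26.4 × 0.6585/59.26 = 0.2934 V.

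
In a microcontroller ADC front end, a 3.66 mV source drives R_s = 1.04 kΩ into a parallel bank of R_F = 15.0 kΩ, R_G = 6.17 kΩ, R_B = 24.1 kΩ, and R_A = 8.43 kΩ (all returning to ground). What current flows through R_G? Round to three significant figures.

I ≈ 0.422 µA

Equivalent of the parallel group: R_p = 2.572 kΩ.
V_A by voltage divider: V_A = 3.66 × 2.572/(1.04 + 2.572) = 2.606 mV.
Branch current I = V_A/R_G = 2.606/6.17 = 0.4224 µA.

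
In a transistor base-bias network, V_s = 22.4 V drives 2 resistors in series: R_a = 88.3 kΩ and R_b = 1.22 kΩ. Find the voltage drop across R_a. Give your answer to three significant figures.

V ≈ 22.1 V

Series total: ΣR = 88.3 + 1.22 = 89.52 kΩ.
V = V_s · R/ΣR = 22.4 × 0.9864 = 22.09 V.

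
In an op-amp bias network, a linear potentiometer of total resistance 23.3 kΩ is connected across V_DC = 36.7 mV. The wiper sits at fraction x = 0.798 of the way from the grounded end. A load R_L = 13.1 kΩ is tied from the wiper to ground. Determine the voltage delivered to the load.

V_out ≈ 22.8 mV

Lower segment x·R_p = 18.59 kΩ; upper segment (1−x)·R_p = 4.707 kΩ.
R_L loads the lower segment: effective lower R = 7.685 kΩ.
Then V_out = V_DC · 7.685/(4.707 + 7.685) = 22.76 mV.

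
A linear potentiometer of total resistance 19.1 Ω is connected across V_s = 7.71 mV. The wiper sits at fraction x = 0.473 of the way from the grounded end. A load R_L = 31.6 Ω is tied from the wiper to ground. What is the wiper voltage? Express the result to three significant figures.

Lower segment x·R_p = 9.034 Ω; upper segment (1−x)·R_p = 10.07 Ω.
(x·R_p) ‖ R_L = 7.026 Ω.
V_out = 7.71 × 7.026/(10.07 + 7.026) = 3.169 mV.
(Unloaded: V_out = x·V_s = 3.65 mV.)

V_out ≈ 3.17 mV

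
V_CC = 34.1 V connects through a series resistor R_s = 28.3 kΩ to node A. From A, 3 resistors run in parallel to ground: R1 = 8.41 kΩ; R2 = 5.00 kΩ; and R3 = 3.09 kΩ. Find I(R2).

Parallel bank: R_p = 1/(1/8.41 + 1/5.00 + 1/3.09) = 1.556 kΩ.
V_A = 34.1 × 1.556/29.86 = 1.778 V.
I(R2) = V_A / R2 = 1.778/5.00 = 0.3555 mA.
(Equivalently: I_total = 1.142 mA, then current-divider fraction G_k/ΣG = 0.3113.)

I ≈ 0.356 mA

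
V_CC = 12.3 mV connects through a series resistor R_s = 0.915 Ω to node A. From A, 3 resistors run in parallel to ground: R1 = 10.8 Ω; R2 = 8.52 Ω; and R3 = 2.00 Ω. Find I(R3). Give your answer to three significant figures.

I ≈ 3.73 mA

Parallel bank: R_p = 1/(1/10.8 + 1/8.52 + 1/2.00) = 1.409 Ω.
Node voltage V_A = V_CC · R_p/(R_s + R_p) = 12.3 × 0.6062 = 7.456 mV.
I(R3) = V_A / R3 = 7.456/2.00 = 3.728 mA.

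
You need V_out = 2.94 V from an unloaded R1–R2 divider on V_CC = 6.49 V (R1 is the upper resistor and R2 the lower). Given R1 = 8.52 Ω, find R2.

R2 ≈ 7.06 Ω

The divider ratio is R2/(R1+R2) = 2.94/6.49 = 0.4530.
R2 = R1 · 0.4530/(1 − 0.4530) = 7.056 Ω.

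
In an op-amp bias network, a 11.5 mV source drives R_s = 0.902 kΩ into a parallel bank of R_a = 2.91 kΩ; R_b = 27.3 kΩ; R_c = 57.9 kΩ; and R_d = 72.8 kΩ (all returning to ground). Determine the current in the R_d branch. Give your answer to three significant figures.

I ≈ 0.115 µA

Combine the parallel branches: R_p = (1/2.91 + 1/27.3 + 1/57.9 + 1/72.8)⁻¹ = 2.431 kΩ.
Node voltage V_A = V_DC · R_p/(R_s + R_p) = 11.5 × 0.7294 = 8.388 mV.
Branch current I = V_A/R_d = 8.388/72.8 = 0.1152 µA.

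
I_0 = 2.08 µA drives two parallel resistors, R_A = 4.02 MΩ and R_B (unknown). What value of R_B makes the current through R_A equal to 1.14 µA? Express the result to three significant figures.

The fraction through R_A equals R_B/(R_A+R_B).
With f = 0.5481, R_B = R_A · f/(1−f) = 4.02 × 1.213 = 4.875 MΩ.

R_B ≈ 4.88 MΩ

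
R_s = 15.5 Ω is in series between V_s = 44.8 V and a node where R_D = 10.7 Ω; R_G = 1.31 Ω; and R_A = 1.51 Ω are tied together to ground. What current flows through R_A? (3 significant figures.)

Combine the parallel branches: R_p = (1/10.7 + 1/1.31 + 1/1.51)⁻¹ = 0.6583 Ω.
V_A = 44.8 × 0.6583/16.16 = 1.825 V.
I(R_A) = V_A / R_A = 1.825/1.51 = 1.209 A.

I ≈ 1.21 A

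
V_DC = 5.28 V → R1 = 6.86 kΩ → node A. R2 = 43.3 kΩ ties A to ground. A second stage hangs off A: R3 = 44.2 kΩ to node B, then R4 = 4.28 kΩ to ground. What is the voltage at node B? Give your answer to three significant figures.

Looking into the second stage from A: R3 + R4 = 48.48 kΩ appears in parallel with R2.
Effective lower resistance at A: R2 ‖ 48.48 = 22.87 kΩ.
So V_A = 5.28 × 0.7693 = 4.062 V.
Then the unloaded second divider: V_B = V_A × R4/(R3+R4) = 4.062 × 0.08828 = 0.3586 V.

V_B ≈ 0.359 V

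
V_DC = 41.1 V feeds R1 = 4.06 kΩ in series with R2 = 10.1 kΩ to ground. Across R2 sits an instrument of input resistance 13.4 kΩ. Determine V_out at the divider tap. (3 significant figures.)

First combine the lower leg with the load: R2 ‖ R_L = 5.759 kΩ.
Voltage divider with the loaded lower leg: V_out = 41.1 × 5.759/(4.06 + 5.759) = 41.1 × 0.5865 = 24.11 V.
(Unloaded it would be 29.3 V; the load pulls it down.)

V_out ≈ 24.1 V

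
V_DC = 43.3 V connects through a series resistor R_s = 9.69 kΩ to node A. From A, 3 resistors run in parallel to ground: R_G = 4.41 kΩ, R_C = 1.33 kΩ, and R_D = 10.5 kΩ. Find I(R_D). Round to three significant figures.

Parallel bank: R_p = 1/(1/4.41 + 1/1.33 + 1/10.5) = 0.9312 kΩ.
V_A = 43.3 × 0.9312/10.62 = 3.796 V.
I(R_D) = V_A / R_D = 3.796/10.5 = 0.3616 mA.

I ≈ 0.362 mA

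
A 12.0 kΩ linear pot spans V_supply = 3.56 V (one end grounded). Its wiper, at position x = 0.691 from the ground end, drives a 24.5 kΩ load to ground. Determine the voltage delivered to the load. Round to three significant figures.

V_out ≈ 2.23 V

The pot divides into 3.708 kΩ above the wiper and 8.292 kΩ below.
R_L loads the lower segment: effective lower R = 6.195 kΩ.
V_out = 3.56 × 6.195/(3.708 + 6.195) = 2.227 V.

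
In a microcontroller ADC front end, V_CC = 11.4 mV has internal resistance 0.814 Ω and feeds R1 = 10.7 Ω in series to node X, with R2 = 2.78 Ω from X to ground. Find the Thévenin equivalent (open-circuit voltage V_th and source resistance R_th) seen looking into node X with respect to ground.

R1' = 0.814 + 10.7 = 11.51 Ω (source resistance + R1).
With X open, the divider is unloaded: V_th = 11.4 × 2.78/14.29 = 2.217 mV.
Zeroing V_CC shorts the top of R1' to ground, so R_th = R1' ‖ R2 = 2.239 Ω.

V_th ≈ 2.22 mV, R_th ≈ 2.24 Ω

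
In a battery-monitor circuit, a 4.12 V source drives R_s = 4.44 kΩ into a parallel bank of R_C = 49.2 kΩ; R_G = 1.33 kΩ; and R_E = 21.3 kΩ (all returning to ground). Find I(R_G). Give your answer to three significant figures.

I ≈ 0.668 mA

Combine the parallel branches: R_p = (1/49.2 + 1/1.33 + 1/21.3)⁻¹ = 1.221 kΩ.
V_A = 4.12 × 1.221/5.661 = 0.8885 V.
Branch current I = V_A/R_G = 0.8885/1.33 = 0.6680 mA.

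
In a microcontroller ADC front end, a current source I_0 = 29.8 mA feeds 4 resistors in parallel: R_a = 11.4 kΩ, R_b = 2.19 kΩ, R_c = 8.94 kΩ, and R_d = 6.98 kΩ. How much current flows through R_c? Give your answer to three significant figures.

ΣG = 1/11.4 + 1/2.19 + 1/8.94 + 1/6.98 = 0.7995.
By the current-divider rule, I = I_0 · G_k/ΣG = 29.8 × 0.1399 = 4.169 mA.

I ≈ 4.17 mA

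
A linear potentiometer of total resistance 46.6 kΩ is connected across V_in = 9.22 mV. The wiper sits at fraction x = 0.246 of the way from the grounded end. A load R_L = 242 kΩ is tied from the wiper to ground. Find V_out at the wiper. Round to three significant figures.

V_out ≈ 2.19 mV

Split the track: R_lower = x·R_p = 11.46 kΩ, R_upper = (1−x)·R_p = 35.14 kΩ.
(x·R_p) ‖ R_L = 10.95 kΩ.
Then V_out = V_in · 10.95/(35.14 + 10.95) = 2.190 mV.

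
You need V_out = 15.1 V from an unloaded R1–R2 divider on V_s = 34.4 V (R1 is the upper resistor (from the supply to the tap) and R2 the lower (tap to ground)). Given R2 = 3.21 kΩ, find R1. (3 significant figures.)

The divider ratio is R2/(R1+R2) = 15.1/34.4 = 0.4390.
So R1 = R2 · (V_s/V_out − 1) = 3.21 × (34.4/15.1 − 1) = 3.21 × 1.278 = 4.103 kΩ.

R1 ≈ 4.10 kΩ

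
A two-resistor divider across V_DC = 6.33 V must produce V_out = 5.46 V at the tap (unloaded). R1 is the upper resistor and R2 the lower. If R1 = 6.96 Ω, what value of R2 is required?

R2 ≈ 43.7 Ω

Required fraction k = V_out/V_DC = 0.8626.
So R2 = R1 · V_out/(V_DC − V_out) = 6.96 × 5.46/(6.33 − 5.46) = 6.96 × 6.276 = 43.68 Ω.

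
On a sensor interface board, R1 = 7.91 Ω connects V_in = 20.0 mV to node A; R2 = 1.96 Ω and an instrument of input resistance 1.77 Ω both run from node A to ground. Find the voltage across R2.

R2 ‖ R_L = (1.96 × 1.77)/(1.96 + 1.77) = 0.9301 Ω.
Then V_out = V_in · R2'/(R1 + R2') = 20.0 × 0.9301/8.840 = 2.104 mV.

V_out ≈ 2.10 mV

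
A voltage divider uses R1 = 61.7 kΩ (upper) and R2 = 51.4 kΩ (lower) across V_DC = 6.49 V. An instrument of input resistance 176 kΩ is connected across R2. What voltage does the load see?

First combine the lower leg with the load: R2 ‖ R_L = 39.78 kΩ.
Then V_out = V_DC · R2'/(R1 + R2') = 6.49 × 39.78/101.5 = 2.544 V.

V_out ≈ 2.54 V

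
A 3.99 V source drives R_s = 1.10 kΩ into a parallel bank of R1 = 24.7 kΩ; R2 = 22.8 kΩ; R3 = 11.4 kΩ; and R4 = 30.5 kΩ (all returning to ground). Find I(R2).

Equivalent of the parallel group: R_p = 4.882 kΩ.
V_A = 3.99 × 4.882/5.982 = 3.256 V.
I(R2) = V_A / R2 = 3.256/22.8 = 0.1428 mA.

I ≈ 0.143 mA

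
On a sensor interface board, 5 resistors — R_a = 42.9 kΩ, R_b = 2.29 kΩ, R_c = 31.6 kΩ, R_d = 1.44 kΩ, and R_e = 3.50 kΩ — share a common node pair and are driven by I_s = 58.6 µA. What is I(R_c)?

Total conductance ΣG = 1/42.9 + 1/2.29 + 1/31.6 + 1/1.44 + 1/3.50 = 1.472 (units of 1/kΩ).
Current divider: I(R_c) = I_s · G_k/ΣG = 58.6 × (0.03165/1.472) = 58.6 × 0.02150 = 1.260 µA.

I ≈ 1.26 µA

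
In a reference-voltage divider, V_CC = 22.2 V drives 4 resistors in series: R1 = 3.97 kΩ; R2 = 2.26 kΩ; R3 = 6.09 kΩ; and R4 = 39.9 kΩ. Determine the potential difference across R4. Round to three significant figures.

V ≈ 17.0 V

Total series resistance ΣR = 3.97 + 2.26 + 6.09 + 39.9 = 52.22 kΩ.
V = V_CC · R/ΣR = 22.2 × 0.7641 = 16.96 V.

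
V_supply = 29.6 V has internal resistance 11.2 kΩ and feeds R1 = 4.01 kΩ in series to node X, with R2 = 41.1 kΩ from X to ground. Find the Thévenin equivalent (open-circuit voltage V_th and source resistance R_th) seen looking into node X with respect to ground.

V_th ≈ 21.6 V, R_th ≈ 11.1 kΩ

R1' = 11.2 + 4.01 = 15.21 kΩ (source resistance + R1).
With X open, the divider is unloaded: V_th = 29.6 × 41.1/56.31 = 21.60 V.
With V_supply suppressed (replaced by a short), R_th = R1' ‖ R2 = (15.21 × 41.1)/(15.21 + 41.1) = 11.10 kΩ.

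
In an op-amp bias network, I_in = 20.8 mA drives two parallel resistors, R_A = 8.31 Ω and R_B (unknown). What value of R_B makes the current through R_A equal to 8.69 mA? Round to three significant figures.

R_B ≈ 5.96 Ω

In a two-way split, I_A/I_in = R_B/(R_A + R_B).
8.69/20.8 = R_B/(R_A + R_B) → R_B = R_A · (0.4178)/(1 − 0.4178) = 8.31 × 0.7176 = 5.963 Ω.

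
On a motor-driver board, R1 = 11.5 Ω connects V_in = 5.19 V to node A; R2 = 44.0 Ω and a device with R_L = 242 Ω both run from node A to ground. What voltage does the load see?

The load sits in parallel with R2, giving an effective lower resistance R2' = R2·R_L/(R2+R_L) = 37.23 Ω.
Voltage divider with the loaded lower leg: V_out = 5.19 × 37.23/(11.5 + 37.23) = 5.19 × 0.7640 = 3.965 V.

V_out ≈ 3.97 V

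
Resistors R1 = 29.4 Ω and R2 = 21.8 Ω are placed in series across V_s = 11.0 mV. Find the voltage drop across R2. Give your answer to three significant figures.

Total series resistance ΣR = 29.4 + 21.8 = 51.20 Ω.
By the voltage-divider rule, V = 11.0 × 21.80/51.20 = 4.684 mV.

V ≈ 4.68 mV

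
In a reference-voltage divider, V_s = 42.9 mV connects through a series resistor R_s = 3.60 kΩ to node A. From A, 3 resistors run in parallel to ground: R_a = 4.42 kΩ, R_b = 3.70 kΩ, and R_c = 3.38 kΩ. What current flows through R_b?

I ≈ 3.01 µA

Combine the parallel branches: R_p = (1/4.42 + 1/3.70 + 1/3.38)⁻¹ = 1.262 kΩ.
Node voltage V_A = V_s · R_p/(R_s + R_p) = 42.9 × 0.2596 = 11.14 mV.
I(R_b) = V_A / R_b = 11.14/3.70 = 3.010 µA.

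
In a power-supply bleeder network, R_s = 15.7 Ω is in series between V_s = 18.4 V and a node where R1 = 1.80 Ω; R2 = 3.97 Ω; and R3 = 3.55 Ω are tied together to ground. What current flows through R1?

I ≈ 0.565 A

Parallel bank: R_p = 1/(1/1.80 + 1/3.97 + 1/3.55) = 0.9182 Ω.
V_A = 18.4 × 0.9182/16.62 = 1.017 V.
I(R1) = V_A / R1 = 1.017/1.80 = 0.5648 A.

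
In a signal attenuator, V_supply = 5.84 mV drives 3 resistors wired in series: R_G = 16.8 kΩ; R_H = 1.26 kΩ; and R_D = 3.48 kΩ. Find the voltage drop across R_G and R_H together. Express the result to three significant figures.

V ≈ 4.90 mV

Total series resistance ΣR = 16.8 + 1.26 + 3.48 = 21.54 kΩ.
R_{R_G..R_H} = 16.8 + 1.26 = 18.06 kΩ.
By the voltage-divider rule, V = 5.84 × 18.06/21.54 = 4.896 mV.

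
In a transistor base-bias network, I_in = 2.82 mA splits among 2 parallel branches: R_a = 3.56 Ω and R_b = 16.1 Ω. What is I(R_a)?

With just two branches, the current splits inversely with resistance.
So I = 2.82 × 16.1/19.66 = 2.309 mA.

I ≈ 2.31 mA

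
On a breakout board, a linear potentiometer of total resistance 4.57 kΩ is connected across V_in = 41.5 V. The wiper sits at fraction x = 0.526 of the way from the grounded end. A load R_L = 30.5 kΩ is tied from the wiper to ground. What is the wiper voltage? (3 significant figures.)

The pot divides into 2.166 kΩ above the wiper and 2.404 kΩ below.
(x·R_p) ‖ R_L = 2.228 kΩ.
V_out = 41.5 × 2.228/(2.166 + 2.228) = 21.04 V.
(Unloaded: V_out = x·V_in = 21.8 V.)

V_out ≈ 21.0 V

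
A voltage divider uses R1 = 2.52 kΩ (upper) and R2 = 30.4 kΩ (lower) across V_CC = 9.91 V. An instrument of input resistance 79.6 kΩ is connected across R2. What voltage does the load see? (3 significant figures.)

V_out ≈ 8.89 V

The load sits in parallel with R2, giving an effective lower resistance R2' = R2·R_L/(R2+R_L) = 22.00 kΩ.
Voltage divider with the loaded lower leg: V_out = 9.91 × 22.00/(2.52 + 22.00) = 9.91 × 0.8972 = 8.891 V.
(Unloaded it would be 9.15 V; the load pulls it down.)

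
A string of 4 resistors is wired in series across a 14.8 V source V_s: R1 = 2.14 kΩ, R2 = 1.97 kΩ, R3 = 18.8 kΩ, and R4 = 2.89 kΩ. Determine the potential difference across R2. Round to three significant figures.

Series total: ΣR = 2.14 + 1.97 + 18.8 + 2.89 = 25.80 kΩ.
By the voltage-divider rule, V = 14.8 × 1.970/25.80 = 1.130 V.

V ≈ 1.13 V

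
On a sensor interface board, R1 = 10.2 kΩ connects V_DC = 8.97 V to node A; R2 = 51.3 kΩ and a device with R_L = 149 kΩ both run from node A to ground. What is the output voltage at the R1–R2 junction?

R2 ‖ R_L = (51.3 × 149)/(51.3 + 149) = 38.16 kΩ.
Then V_out = V_DC · R2'/(R1 + R2') = 8.97 × 38.16/48.36 = 7.078 V.
(Unloaded it would be 7.48 V; the load pulls it down.)

V_out ≈ 7.08 V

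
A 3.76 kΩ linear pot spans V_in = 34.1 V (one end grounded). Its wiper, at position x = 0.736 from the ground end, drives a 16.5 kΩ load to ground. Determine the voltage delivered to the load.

V_out ≈ 24.0 V

The pot divides into 0.9926 kΩ above the wiper and 2.767 kΩ below.
R_L loads the lower segment: effective lower R = 2.370 kΩ.
Loaded-divider output: V_out = 34.1 × 0.7048 = 24.03 V.
(Unloaded: V_out = x·V_in = 25.1 V.)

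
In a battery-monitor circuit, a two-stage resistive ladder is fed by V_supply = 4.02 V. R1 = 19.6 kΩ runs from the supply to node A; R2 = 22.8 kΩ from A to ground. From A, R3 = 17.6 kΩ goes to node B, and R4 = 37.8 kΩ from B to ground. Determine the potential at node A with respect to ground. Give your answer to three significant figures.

V_A ≈ 1.82 V

Node A sees R2 in parallel with the series input of stage 2, R3 + R4 = 55.40 kΩ.
Effective lower resistance at A: R2 ‖ 55.40 = 16.15 kΩ.
So V_A = 4.02 × 0.4518 = 1.816 V.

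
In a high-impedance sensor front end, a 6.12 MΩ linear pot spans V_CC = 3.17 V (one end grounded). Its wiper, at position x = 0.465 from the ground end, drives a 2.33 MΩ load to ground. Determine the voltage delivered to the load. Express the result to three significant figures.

Split the track: R_lower = x·R_p = 2.846 MΩ, R_upper = (1−x)·R_p = 3.274 MΩ.
Lower segment in parallel with the load: 2.846 ‖ 2.33 = 1.281 MΩ.
V_out = 3.17 × 1.281/(3.274 + 1.281) = 0.8915 V.

V_out ≈ 0.892 V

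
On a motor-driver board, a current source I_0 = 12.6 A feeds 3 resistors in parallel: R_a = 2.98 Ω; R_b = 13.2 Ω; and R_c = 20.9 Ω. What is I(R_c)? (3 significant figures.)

Conductances: ΣG = 1/2.98 + 1/13.2 + 1/20.9 = 0.4592 (1/Ω).
By the current-divider rule, I = I_0 · G_k/ΣG = 12.6 × 0.1042 = 1.313 A.

I ≈ 1.31 A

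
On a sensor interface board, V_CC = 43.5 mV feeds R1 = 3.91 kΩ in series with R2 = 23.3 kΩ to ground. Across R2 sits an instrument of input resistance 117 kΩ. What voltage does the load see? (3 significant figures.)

First combine the lower leg with the load: R2 ‖ R_L = 19.43 kΩ.
Then V_out = V_CC · R2'/(R1 + R2') = 43.5 × 19.43/23.34 = 36.21 mV.
(Unloaded it would be 37.2 mV; the load pulls it down.)

V_out ≈ 36.2 mV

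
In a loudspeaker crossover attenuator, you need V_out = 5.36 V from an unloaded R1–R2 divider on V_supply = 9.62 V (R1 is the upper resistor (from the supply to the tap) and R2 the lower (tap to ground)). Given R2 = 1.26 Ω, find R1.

The divider ratio is R2/(R1+R2) = 5.36/9.62 = 0.5572.
Rearranging, R1 = R2·(1−k)/k = 1.26 × 0.7948 = 1.001 Ω.

R1 ≈ 1.00 Ω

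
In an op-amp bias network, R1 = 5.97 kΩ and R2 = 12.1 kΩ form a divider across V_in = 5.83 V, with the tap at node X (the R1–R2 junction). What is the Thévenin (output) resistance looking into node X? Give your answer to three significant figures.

With V_in suppressed (replaced by a short), R_th = R1 ‖ R2 = (5.970 × 12.1)/(5.970 + 12.1) = 3.998 kΩ.

R_th ≈ 4.00 kΩ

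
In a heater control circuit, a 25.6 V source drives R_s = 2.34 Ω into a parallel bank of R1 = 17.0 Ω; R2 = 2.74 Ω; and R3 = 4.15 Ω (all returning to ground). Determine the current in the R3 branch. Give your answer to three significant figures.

Parallel bank: R_p = 1/(1/17.0 + 1/2.74 + 1/4.15) = 1.504 Ω.
Node voltage V_A = V_supply · R_p/(R_s + R_p) = 25.6 × 0.3913 = 10.02 V.
Branch current I = V_A/R3 = 10.02/4.15 = 2.414 A.

I ≈ 2.41 A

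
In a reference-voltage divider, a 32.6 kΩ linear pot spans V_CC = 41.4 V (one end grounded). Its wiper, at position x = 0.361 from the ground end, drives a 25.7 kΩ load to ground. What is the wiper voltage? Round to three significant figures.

Split the track: R_lower = x·R_p = 11.77 kΩ, R_upper = (1−x)·R_p = 20.83 kΩ.
Lower segment in parallel with the load: 11.77 ‖ 25.7 = 8.072 kΩ.
V_out = 41.4 × 8.072/(20.83 + 8.072) = 11.56 V.

V_out ≈ 11.6 V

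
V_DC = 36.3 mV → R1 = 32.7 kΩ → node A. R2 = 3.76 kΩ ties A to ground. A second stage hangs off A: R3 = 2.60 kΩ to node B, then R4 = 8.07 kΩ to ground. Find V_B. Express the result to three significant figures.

V_B ≈ 2.15 mV

The second stage (R3 + R4 = 10.67 kΩ) loads node A in parallel with R2.
R2 ‖ (R3+R4) = 2.780 kΩ.
So V_A = 36.3 × 0.07836 = 2.844 mV.
Stage 2 is unloaded, so V_B = V_A · R4/(R3+R4) = 2.844 × 8.07/10.67 = 2.151 mV.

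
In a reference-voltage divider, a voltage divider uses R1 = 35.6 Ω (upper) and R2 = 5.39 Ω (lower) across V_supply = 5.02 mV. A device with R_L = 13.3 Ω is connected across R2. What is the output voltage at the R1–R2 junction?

R2 ‖ R_L = (5.39 × 13.3)/(5.39 + 13.3) = 3.836 Ω.
Voltage divider with the loaded lower leg: V_out = 5.02 × 3.836/(35.6 + 3.836) = 5.02 × 0.09726 = 0.4883 mV.

V_out ≈ 0.488 mV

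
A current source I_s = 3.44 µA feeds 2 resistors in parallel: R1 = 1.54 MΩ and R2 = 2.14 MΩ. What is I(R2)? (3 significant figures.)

I ≈ 1.44 µA

With just two branches, the current splits inversely with resistance.
So I = 3.44 × 1.54/3.680 = 1.440 µA.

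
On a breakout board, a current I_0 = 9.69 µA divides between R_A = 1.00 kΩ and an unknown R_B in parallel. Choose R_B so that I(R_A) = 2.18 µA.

In a two-way split, I_A/I_0 = R_B/(R_A + R_B).
With f = 0.2250, R_B = R_A · f/(1−f) = 1.00 × 0.2903 = 0.2903 kΩ.

R_B ≈ 0.290 kΩ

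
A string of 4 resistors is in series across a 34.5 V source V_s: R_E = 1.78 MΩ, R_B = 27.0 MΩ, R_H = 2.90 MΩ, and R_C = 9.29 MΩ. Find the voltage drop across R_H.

V ≈ 2.44 V

Total series resistance ΣR = 1.78 + 27.0 + 2.90 + 9.29 = 40.97 MΩ.
By the voltage-divider rule, V = 34.5 × 2.900/40.97 = 2.442 V.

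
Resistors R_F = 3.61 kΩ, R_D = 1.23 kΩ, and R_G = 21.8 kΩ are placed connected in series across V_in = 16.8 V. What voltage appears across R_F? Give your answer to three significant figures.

V ≈ 2.28 V

Series total: ΣR = 3.61 + 1.23 + 21.8 = 26.64 kΩ.
By the voltage-divider rule, V = 16.8 × 3.610/26.64 = 2.277 V.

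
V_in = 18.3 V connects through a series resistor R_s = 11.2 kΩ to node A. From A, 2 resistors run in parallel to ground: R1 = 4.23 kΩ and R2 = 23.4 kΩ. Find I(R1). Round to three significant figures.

Equivalent of the parallel group: R_p = 3.582 kΩ.
Node voltage V_A = V_in · R_p/(R_s + R_p) = 18.3 × 0.2423 = 4.435 V.
Branch current I = V_A/R1 = 4.435/4.23 = 1.048 mA.
(Equivalently: I_total = 1.238 mA, then current-divider fraction G_k/ΣG = 0.8469.)

I ≈ 1.05 mA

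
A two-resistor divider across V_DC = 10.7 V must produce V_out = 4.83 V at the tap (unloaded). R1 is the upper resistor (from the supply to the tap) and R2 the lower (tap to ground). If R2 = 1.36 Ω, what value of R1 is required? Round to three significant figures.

R1 ≈ 1.65 Ω

The divider ratio is R2/(R1+R2) = 4.83/10.7 = 0.4514.
So R1 = R2 · (V_DC/V_out − 1) = 1.36 × (10.7/4.83 − 1) = 1.36 × 1.215 = 1.653 Ω.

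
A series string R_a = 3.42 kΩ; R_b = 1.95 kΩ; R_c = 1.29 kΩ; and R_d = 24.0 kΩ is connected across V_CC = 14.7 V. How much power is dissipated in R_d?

The common current is I = 14.7/30.66 = 0.4795 mA.
P(R_d) = I²·R_d = (0.4795)² × 24.0 = 5.517 mW.

P ≈ 5.52 mW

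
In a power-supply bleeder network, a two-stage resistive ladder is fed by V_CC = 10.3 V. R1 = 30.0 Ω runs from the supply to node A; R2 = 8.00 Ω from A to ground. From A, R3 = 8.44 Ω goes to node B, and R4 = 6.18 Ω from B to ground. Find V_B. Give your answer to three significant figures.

V_B ≈ 0.640 V

Node A sees R2 in parallel with the series input of stage 2, R3 + R4 = 14.62 Ω.
R2 ‖ (R3+R4) = 5.171 Ω.
First divider: V_A = V_CC · 5.171/(30.0 + 5.171) = 1.514 V.
V_B = V_A × 0.4227 = 0.6401 V.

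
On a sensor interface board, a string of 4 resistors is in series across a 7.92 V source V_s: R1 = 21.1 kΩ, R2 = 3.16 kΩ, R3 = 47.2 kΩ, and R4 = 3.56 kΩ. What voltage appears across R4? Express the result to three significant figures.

V ≈ 0.376 V

Series total: ΣR = 21.1 + 3.16 + 47.2 + 3.56 = 75.02 kΩ.
Voltage divider: V = V_s · (3.560 / 75.02) = 7.92 × 0.04745 = 0.3758 V.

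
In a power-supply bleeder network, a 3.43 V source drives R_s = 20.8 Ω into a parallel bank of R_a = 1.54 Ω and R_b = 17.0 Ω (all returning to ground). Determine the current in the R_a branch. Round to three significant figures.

Parallel bank: R_p = 1/(1/1.54 + 1/17.0) = 1.412 Ω.
V_A by voltage divider: V_A = 3.43 × 1.412/(20.8 + 1.412) = 0.2181 V.
Branch current I = V_A/R_a = 0.2181/1.54 = 0.1416 A.
(Check via current divider: I_total = 0.1544 A; share G_k/ΣG = 0.9169 → same result.)

I ≈ 0.142 A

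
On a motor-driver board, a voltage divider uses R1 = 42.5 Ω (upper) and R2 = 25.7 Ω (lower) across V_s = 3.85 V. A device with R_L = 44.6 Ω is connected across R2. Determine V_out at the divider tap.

V_out ≈ 1.07 V

The load sits in parallel with R2, giving an effective lower resistance R2' = R2·R_L/(R2+R_L) = 16.30 Ω.
Voltage divider with the loaded lower leg: V_out = 3.85 × 16.30/(42.5 + 16.30) = 3.85 × 0.2773 = 1.067 V.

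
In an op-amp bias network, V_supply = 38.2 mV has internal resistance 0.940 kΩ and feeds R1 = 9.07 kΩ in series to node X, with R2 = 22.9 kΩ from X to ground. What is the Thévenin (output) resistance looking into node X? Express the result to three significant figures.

R1' = 0.940 + 9.07 = 10.01 kΩ (source resistance + R1).
Zeroing V_supply shorts the top of R1' to ground, so R_th = R1' ‖ R2 = 6.965 kΩ.

R_th ≈ 6.97 kΩ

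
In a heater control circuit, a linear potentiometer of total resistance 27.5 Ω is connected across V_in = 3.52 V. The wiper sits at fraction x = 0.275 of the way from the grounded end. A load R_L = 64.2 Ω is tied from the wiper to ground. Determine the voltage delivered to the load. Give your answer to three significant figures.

The pot divides into 19.94 Ω above the wiper and 7.563 Ω below.
Lower segment in parallel with the load: 7.563 ‖ 64.2 = 6.766 Ω.
Loaded-divider output: V_out = 3.52 × 0.2534 = 0.8918 V.

V_out ≈ 0.892 V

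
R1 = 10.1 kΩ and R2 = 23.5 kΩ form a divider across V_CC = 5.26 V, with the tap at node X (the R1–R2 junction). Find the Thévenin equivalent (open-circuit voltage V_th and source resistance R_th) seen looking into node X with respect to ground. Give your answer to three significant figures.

V_th ≈ 3.68 V, R_th ≈ 7.06 kΩ

With X open, the divider is unloaded: V_th = 5.26 × 23.5/33.60 = 3.679 V.
Zeroing V_CC shorts the top of R1 to ground, so R_th = R1 ‖ R2 = 7.064 kΩ.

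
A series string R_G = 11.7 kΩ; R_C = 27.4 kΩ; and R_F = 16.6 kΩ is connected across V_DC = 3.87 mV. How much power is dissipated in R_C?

ΣR = 55.70 kΩ → I = 3.87/55.70 = 0.06948 µA.
P(R_C) = I²·R_C = (0.06948)² × 27.4 = 0.1323 nW.

P ≈ 0.132 nW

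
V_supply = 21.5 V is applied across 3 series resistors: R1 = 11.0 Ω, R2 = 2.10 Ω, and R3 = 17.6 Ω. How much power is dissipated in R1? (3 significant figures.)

P ≈ 5.40 W

Series current I = V_supply/ΣR = 21.5/30.70 = 0.7003 A.
P = I²R = 0.4905 × 11.0 = 5.395 W.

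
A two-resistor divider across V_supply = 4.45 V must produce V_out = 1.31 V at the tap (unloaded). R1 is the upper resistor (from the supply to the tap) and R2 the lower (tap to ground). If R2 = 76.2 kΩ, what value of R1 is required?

R1 ≈ 183 kΩ

V_out/V_supply = R2/(R1+R2) = 0.2944.
So R1 = R2 · (V_supply/V_out − 1) = 76.2 × (4.45/1.31 − 1) = 76.2 × 2.397 = 182.6 kΩ.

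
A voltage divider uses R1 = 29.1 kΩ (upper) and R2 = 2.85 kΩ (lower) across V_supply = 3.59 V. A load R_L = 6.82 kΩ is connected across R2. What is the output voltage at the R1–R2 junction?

First combine the lower leg with the load: R2 ‖ R_L = 2.010 kΩ.
Then V_out = V_supply · R2'/(R1 + R2') = 3.59 × 2.010/31.11 = 0.2320 V.

V_out ≈ 0.232 V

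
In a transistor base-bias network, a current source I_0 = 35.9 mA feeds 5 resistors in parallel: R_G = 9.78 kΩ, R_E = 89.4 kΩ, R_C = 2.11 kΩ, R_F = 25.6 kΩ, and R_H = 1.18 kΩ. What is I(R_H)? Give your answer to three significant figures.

ΣG = 1/9.78 + 1/89.4 + 1/2.11 + 1/25.6 + 1/1.18 = 1.474.
By the current-divider rule, I = I_0 · G_k/ΣG = 35.9 × 0.5750 = 20.64 mA.

I ≈ 20.6 mA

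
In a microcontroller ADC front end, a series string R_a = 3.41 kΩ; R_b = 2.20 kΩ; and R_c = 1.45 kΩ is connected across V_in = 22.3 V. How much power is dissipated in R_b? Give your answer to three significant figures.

P ≈ 21.9 mW

ΣR = 7.060 kΩ → I = 22.3/7.060 = 3.159 mA.
V(R_b) = I·R = 6.949 V; P = V·I = 6.949 × 3.159 = 21.95 mW.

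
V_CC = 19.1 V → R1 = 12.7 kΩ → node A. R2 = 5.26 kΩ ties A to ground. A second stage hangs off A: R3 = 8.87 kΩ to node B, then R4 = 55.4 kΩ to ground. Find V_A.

Node A sees R2 in parallel with the series input of stage 2, R3 + R4 = 64.27 kΩ.
R2 ‖ (R3+R4) = 4.862 kΩ.
So V_A = 19.1 × 0.2769 = 5.288 V.

V_A ≈ 5.29 V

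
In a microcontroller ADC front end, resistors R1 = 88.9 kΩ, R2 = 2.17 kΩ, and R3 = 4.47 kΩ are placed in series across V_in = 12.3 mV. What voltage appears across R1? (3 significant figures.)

V ≈ 11.4 mV

Series total: ΣR = 88.9 + 2.17 + 4.47 = 95.54 kΩ.
Voltage divider: V = V_in · (88.90 / 95.54) = 12.3 × 0.9305 = 11.45 mV.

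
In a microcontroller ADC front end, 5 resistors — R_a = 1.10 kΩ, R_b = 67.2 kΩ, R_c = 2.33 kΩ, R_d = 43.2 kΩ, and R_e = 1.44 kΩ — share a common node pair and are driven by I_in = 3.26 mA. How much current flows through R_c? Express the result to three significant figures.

I ≈ 0.676 mA

ΣG = 1/1.10 + 1/67.2 + 1/2.33 + 1/43.2 + 1/1.44 = 2.071.
Current divider: I(R_c) = I_in · G_k/ΣG = 3.26 × (0.4292/2.071) = 3.26 × 0.2073 = 0.6757 mA.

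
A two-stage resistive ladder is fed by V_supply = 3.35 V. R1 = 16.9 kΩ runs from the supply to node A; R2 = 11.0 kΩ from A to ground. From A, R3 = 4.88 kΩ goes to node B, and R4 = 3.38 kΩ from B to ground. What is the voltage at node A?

V_A ≈ 0.731 V

The second stage (R3 + R4 = 8.260 kΩ) loads node A in parallel with R2.
R2 ‖ (R3+R4) = 4.718 kΩ.
First divider: V_A = V_supply · 4.718/(16.9 + 4.718) = 0.7311 V.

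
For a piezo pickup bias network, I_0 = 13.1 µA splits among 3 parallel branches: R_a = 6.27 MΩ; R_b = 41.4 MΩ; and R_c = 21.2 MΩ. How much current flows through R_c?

I ≈ 2.68 µA

ΣG = 1/6.27 + 1/41.4 + 1/21.2 = 0.2308.
R_c takes the fraction G_k/ΣG = 0.04717/0.2308 = 0.2044, so I = 13.1 × 0.2044 = 2.677 µA.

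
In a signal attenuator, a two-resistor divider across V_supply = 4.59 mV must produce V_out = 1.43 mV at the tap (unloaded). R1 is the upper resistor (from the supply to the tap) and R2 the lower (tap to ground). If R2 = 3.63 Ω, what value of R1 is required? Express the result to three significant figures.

R1 ≈ 8.02 Ω

V_out/V_supply = R2/(R1+R2) = 0.3115.
Rearranging, R1 = R2·(1−k)/k = 3.63 × 2.210 = 8.022 Ω.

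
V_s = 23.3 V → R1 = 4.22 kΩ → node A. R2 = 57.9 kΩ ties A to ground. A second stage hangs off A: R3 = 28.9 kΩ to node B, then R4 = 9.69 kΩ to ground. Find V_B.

V_B ≈ 4.95 V

The second stage (R3 + R4 = 38.59 kΩ) loads node A in parallel with R2.
R2 ‖ (R3+R4) = 23.16 kΩ.
V_A = 23.3 × 23.16/(4.22 + 23.16) = 19.71 V.
Then the unloaded second divider: V_B = V_A × R4/(R3+R4) = 19.71 × 0.2511 = 4.949 V.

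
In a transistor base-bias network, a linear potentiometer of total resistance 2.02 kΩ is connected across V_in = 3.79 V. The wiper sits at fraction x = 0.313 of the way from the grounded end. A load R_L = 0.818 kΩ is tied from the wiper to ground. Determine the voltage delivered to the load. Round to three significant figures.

V_out ≈ 0.775 V

Lower segment x·R_p = 0.6323 kΩ; upper segment (1−x)·R_p = 1.388 kΩ.
R_L loads the lower segment: effective lower R = 0.3566 kΩ.
V_out = 3.79 × 0.3566/(1.388 + 0.3566) = 0.7748 V.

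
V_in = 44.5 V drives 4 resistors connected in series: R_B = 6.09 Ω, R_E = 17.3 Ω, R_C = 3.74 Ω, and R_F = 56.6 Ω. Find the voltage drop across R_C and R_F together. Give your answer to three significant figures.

Total series resistance ΣR = 6.09 + 17.3 + 3.74 + 56.6 = 83.73 Ω.
R_{R_C..R_F} = 3.74 + 56.6 = 60.34 Ω.
V = V_in · R/ΣR = 44.5 × 0.7206 = 32.07 V.

V ≈ 32.1 V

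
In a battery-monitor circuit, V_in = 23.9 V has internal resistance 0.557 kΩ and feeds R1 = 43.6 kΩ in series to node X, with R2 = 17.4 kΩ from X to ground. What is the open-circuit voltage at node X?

R1' = 0.557 + 43.6 = 44.16 kΩ (source resistance + R1).
V_th is the unloaded tap voltage: V_in · R2/(R1'+R2) = 23.9 × 0.2827 = 6.756 V.

V_th ≈ 6.76 V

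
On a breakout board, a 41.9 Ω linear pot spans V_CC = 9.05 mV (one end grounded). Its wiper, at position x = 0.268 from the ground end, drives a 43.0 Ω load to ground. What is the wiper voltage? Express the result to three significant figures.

Lower segment x·R_p = 11.23 Ω; upper segment (1−x)·R_p = 30.67 Ω.
R_L loads the lower segment: effective lower R = 8.904 Ω.
V_out = 9.05 × 8.904/(30.67 + 8.904) = 2.036 mV.

V_out ≈ 2.04 mV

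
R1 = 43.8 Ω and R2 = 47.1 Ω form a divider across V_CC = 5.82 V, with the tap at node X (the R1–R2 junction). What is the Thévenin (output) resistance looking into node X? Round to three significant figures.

R_th ≈ 22.7 Ω

Looking into X with the source shorted: R_th = R1·R2/(R1+R2) = 43.80 × 47.1/90.90 = 22.70 Ω.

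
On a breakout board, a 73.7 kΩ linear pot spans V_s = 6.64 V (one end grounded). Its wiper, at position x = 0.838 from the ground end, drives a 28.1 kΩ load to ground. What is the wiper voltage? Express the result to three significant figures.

V_out ≈ 4.10 V

Lower segment x·R_p = 61.76 kΩ; upper segment (1−x)·R_p = 11.94 kΩ.
(x·R_p) ‖ R_L = 19.31 kΩ.
Then V_out = V_s · 19.31/(11.94 + 19.31) = 4.103 V.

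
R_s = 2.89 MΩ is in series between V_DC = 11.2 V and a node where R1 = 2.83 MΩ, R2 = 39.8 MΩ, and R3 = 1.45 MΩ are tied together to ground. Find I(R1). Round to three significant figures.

Combine the parallel branches: R_p = (1/2.83 + 1/39.8 + 1/1.45)⁻¹ = 0.9362 MΩ.
Node voltage V_A = V_DC · R_p/(R_s + R_p) = 11.2 × 0.2447 = 2.740 V.
I(R1) = V_A / R1 = 2.740/2.83 = 0.9684 µA.

I ≈ 0.968 µA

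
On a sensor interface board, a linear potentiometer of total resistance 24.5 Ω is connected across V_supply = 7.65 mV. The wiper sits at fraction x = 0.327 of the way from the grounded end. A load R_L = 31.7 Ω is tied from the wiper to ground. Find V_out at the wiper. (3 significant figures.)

V_out ≈ 2.14 mV

Split the track: R_lower = x·R_p = 8.011 Ω, R_upper = (1−x)·R_p = 16.49 Ω.
R_L loads the lower segment: effective lower R = 6.395 Ω.
V_out = 7.65 × 6.395/(16.49 + 6.395) = 2.138 mV.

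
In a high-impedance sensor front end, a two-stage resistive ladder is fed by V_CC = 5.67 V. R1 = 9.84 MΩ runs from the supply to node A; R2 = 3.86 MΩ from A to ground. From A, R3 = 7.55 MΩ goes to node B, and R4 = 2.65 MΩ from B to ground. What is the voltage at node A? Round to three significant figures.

V_A ≈ 1.26 V

Node A sees R2 in parallel with the series input of stage 2, R3 + R4 = 10.20 MΩ.
R2 ‖ (R3+R4) = 2.800 MΩ.
First divider: V_A = V_CC · 2.800/(9.84 + 2.800) = 1.256 V.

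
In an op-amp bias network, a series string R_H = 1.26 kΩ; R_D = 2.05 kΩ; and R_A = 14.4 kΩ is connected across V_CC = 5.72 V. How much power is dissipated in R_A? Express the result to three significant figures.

Series current I = V_CC/ΣR = 5.72/17.71 = 0.3230 mA.
V(R_A) = I·R = 4.651 V; P = V·I = 4.651 × 0.3230 = 1.502 mW.

P ≈ 1.50 mW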